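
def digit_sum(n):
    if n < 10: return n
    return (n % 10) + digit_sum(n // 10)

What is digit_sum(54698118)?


digit_sum(54698118) = 8 + digit_sum(5469811)
digit_sum(5469811) = 1 + digit_sum(546981)
digit_sum(546981) = 1 + digit_sum(54698)
digit_sum(54698) = 8 + digit_sum(5469)
digit_sum(5469) = 9 + digit_sum(546)
digit_sum(546) = 6 + digit_sum(54)
digit_sum(54) = 4 + digit_sum(5)
digit_sum(5) = 5  (base case)
Total: 8 + 1 + 1 + 8 + 9 + 6 + 4 + 5 = 42

42


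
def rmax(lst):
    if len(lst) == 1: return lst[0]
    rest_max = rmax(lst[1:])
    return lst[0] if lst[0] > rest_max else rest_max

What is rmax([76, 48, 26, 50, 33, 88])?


rmax([76, 48, 26, 50, 33, 88]): compare 76 with rmax([48, 26, 50, 33, 88])
rmax([48, 26, 50, 33, 88]): compare 48 with rmax([26, 50, 33, 88])
rmax([26, 50, 33, 88]): compare 26 with rmax([50, 33, 88])
rmax([50, 33, 88]): compare 50 with rmax([33, 88])
rmax([33, 88]): compare 33 with rmax([88])
rmax([88]) = 88  (base case)
Compare 33 with 88 -> 88
Compare 50 with 88 -> 88
Compare 26 with 88 -> 88
Compare 48 with 88 -> 88
Compare 76 with 88 -> 88

88


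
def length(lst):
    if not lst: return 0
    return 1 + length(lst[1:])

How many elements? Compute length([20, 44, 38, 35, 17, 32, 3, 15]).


length([20, 44, 38, 35, 17, 32, 3, 15]) = 1 + length([44, 38, 35, 17, 32, 3, 15])
length([44, 38, 35, 17, 32, 3, 15]) = 1 + length([38, 35, 17, 32, 3, 15])
length([38, 35, 17, 32, 3, 15]) = 1 + length([35, 17, 32, 3, 15])
length([35, 17, 32, 3, 15]) = 1 + length([17, 32, 3, 15])
length([17, 32, 3, 15]) = 1 + length([32, 3, 15])
length([32, 3, 15]) = 1 + length([3, 15])
length([3, 15]) = 1 + length([15])
length([15]) = 1 + length([])
length([]) = 0  (base case)
Unwinding: 1 + 1 + 1 + 1 + 1 + 1 + 1 + 1 + 0 = 8

8


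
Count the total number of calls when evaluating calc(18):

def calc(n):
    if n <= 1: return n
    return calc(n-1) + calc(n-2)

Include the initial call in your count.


Let C(n) = total calls for calc(n)
C(0) = 1, C(1) = 1
C(2) = 1 + C(1) + C(0) = 1 + 1 + 1 = 3
C(3) = 1 + C(2) + C(1) = 1 + 3 + 1 = 5
C(4) = 1 + C(3) + C(2) = 1 + 5 + 3 = 9
C(5) = 1 + C(4) + C(3) = 1 + 9 + 5 = 15
C(6) = 1 + C(5) + C(4) = 1 + 15 + 9 = 25
C(7) = 1 + C(6) + C(5) = 1 + 25 + 15 = 41
C(8) = 1 + C(7) + C(6) = 1 + 41 + 25 = 67
C(9) = 1 + C(8) + C(7) = 1 + 67 + 41 = 109
C(10) = 1 + C(9) + C(8) = 1 + 109 + 67 = 177
C(11) = 1 + C(10) + C(9) = 1 + 177 + 109 = 287
C(12) = 1 + C(11) + C(10) = 1 + 287 + 177 = 465
C(13) = 1 + C(12) + C(11) = 1 + 465 + 287 = 753
C(14) = 1 + C(13) + C(12) = 1 + 753 + 465 = 1219
C(15) = 1 + C(14) + C(13) = 1 + 1219 + 753 = 1973
C(16) = 1 + C(15) + C(14) = 1 + 1973 + 1219 = 3193
C(17) = 1 + C(16) + C(15) = 1 + 3193 + 1973 = 5167
C(18) = 1 + C(17) + C(16) = 1 + 5167 + 3193 = 8361

8361


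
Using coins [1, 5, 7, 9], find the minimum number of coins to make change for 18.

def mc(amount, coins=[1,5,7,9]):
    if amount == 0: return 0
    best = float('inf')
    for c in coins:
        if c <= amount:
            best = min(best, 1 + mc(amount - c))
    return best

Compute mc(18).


Building up with DP:
mc(0) = 0
mc(1) = min(1+mc(0)=1+0=1) = 1
mc(2) = min(1+mc(1)=1+1=2) = 2
mc(3) = min(1+mc(2)=1+2=3) = 3
mc(4) = min(1+mc(3)=1+3=4) = 4
mc(5) = min(1+mc(4)=1+4=5, 1+mc(0)=1+0=1) = 1
mc(6) = min(1+mc(5)=1+1=2, 1+mc(1)=1+1=2) = 2
mc(7) = min(1+mc(6)=1+2=3, 1+mc(2)=1+2=3, 1+mc(0)=1+0=1) = 1
mc(8) = min(1+mc(7)=1+1=2, 1+mc(3)=1+3=4, 1+mc(1)=1+1=2) = 2
mc(9) = min(1+mc(8)=1+2=3, 1+mc(4)=1+4=5, 1+mc(2)=1+2=3, 1+mc(0)=1+0=1) = 1
mc(10) = min(1+mc(9)=1+1=2, 1+mc(5)=1+1=2, 1+mc(3)=1+3=4, 1+mc(1)=1+1=2) = 2
mc(11) = min(1+mc(10)=1+2=3, 1+mc(6)=1+2=3, 1+mc(4)=1+4=5, 1+mc(2)=1+2=3) = 3
mc(12) = min(1+mc(11)=1+3=4, 1+mc(7)=1+1=2, 1+mc(5)=1+1=2, 1+mc(3)=1+3=4) = 2
mc(13) = min(1+mc(12)=1+2=3, 1+mc(8)=1+2=3, 1+mc(6)=1+2=3, 1+mc(4)=1+4=5) = 3
mc(14) = min(1+mc(13)=1+3=4, 1+mc(9)=1+1=2, 1+mc(7)=1+1=2, 1+mc(5)=1+1=2) = 2
mc(15) = min(1+mc(14)=1+2=3, 1+mc(10)=1+2=3, 1+mc(8)=1+2=3, 1+mc(6)=1+2=3) = 3
mc(16) = min(1+mc(15)=1+3=4, 1+mc(11)=1+3=4, 1+mc(9)=1+1=2, 1+mc(7)=1+1=2) = 2
mc(17) = min(1+mc(16)=1+2=3, 1+mc(12)=1+2=3, 1+mc(10)=1+2=3, 1+mc(8)=1+2=3) = 3
mc(18) = min(1+mc(17)=1+3=4, 1+mc(13)=1+3=4, 1+mc(11)=1+3=4, 1+mc(9)=1+1=2) = 2

2


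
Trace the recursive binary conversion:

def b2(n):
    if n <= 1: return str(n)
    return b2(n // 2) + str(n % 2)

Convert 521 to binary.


b2(521) = b2(260) + '1'
b2(260) = b2(130) + '0'
b2(130) = b2(65) + '0'
b2(65) = b2(32) + '1'
b2(32) = b2(16) + '0'
b2(16) = b2(8) + '0'
b2(8) = b2(4) + '0'
b2(4) = b2(2) + '0'
b2(2) = b2(1) + '0'
b2(1) = '1'  (base case)
Concatenating: '1' + '0' + '0' + '0' + '0' + '0' + '1' + '0' + '0' + '1' = '1000001001'

1000001001


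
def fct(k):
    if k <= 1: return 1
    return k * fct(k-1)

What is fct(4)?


fct(4)
= 4 * fct(3)
= 4 * 3 * fct(2)
= 4 * 3 * 2 * fct(1)
= 4 * 3 * 2 * 1
= 24

24


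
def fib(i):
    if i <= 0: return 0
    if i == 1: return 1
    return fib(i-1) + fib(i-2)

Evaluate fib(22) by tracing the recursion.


Computing fib(22) bottom-up:
fib(0) = 0
fib(1) = 1
fib(2) = fib(1) + fib(0) = 1 + 0 = 1
fib(3) = fib(2) + fib(1) = 1 + 1 = 2
fib(4) = fib(3) + fib(2) = 2 + 1 = 3
fib(5) = fib(4) + fib(3) = 3 + 2 = 5
fib(6) = fib(5) + fib(4) = 5 + 3 = 8
fib(7) = fib(6) + fib(5) = 8 + 5 = 13
fib(8) = fib(7) + fib(6) = 13 + 8 = 21
fib(9) = fib(8) + fib(7) = 21 + 13 = 34
fib(10) = fib(9) + fib(8) = 34 + 21 = 55
fib(11) = fib(10) + fib(9) = 55 + 34 = 89
fib(12) = fib(11) + fib(10) = 89 + 55 = 144
fib(13) = fib(12) + fib(11) = 144 + 89 = 233
fib(14) = fib(13) + fib(12) = 233 + 144 = 377
fib(15) = fib(14) + fib(13) = 377 + 233 = 610
fib(16) = fib(15) + fib(14) = 610 + 377 = 987
fib(17) = fib(16) + fib(15) = 987 + 610 = 1597
fib(18) = fib(17) + fib(16) = 1597 + 987 = 2584
fib(19) = fib(18) + fib(17) = 2584 + 1597 = 4181
fib(20) = fib(19) + fib(18) = 4181 + 2584 = 6765
fib(21) = fib(20) + fib(19) = 6765 + 4181 = 10946
fib(22) = fib(21) + fib(20) = 10946 + 6765 = 17711

17711


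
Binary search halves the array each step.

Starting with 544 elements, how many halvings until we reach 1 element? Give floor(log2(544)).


544 / 2 = 272
272 / 2 = 136
136 / 2 = 68
68 / 2 = 34
34 / 2 = 17
17 / 2 = 8
8 / 2 = 4
4 / 2 = 2
2 / 2 = 1
Reached 1 after 9 halvings

9


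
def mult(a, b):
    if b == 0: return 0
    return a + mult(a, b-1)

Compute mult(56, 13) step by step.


mult(56, 13) = 56 + mult(56, 12)
mult(56, 12) = 56 + mult(56, 11)
mult(56, 11) = 56 + mult(56, 10)
mult(56, 10) = 56 + mult(56, 9)
mult(56, 9) = 56 + mult(56, 8)
mult(56, 8) = 56 + mult(56, 7)
mult(56, 7) = 56 + mult(56, 6)
mult(56, 6) = 56 + mult(56, 5)
mult(56, 5) = 56 + mult(56, 4)
mult(56, 4) = 56 + mult(56, 3)
mult(56, 3) = 56 + mult(56, 2)
mult(56, 2) = 56 + mult(56, 1)
mult(56, 1) = 56 + mult(56, 0)
mult(56, 0) = 0  (base case)
Total: 56 + 56 + 56 + 56 + 56 + 56 + 56 + 56 + 56 + 56 + 56 + 56 + 56 + 0 = 728

728


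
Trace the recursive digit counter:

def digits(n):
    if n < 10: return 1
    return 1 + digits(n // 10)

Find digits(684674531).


digits(684674531) = 1 + digits(68467453)
digits(68467453) = 1 + digits(6846745)
digits(6846745) = 1 + digits(684674)
digits(684674) = 1 + digits(68467)
digits(68467) = 1 + digits(6846)
digits(6846) = 1 + digits(684)
digits(684) = 1 + digits(68)
digits(68) = 1 + digits(6)
digits(6) = 1  (base case: 6 < 10)
Unwinding: 1 + 1 + 1 + 1 + 1 + 1 + 1 + 1 + 1 = 9

9


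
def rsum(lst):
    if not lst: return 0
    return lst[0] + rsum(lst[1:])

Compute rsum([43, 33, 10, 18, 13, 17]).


rsum([43, 33, 10, 18, 13, 17]) = 43 + rsum([33, 10, 18, 13, 17])
rsum([33, 10, 18, 13, 17]) = 33 + rsum([10, 18, 13, 17])
rsum([10, 18, 13, 17]) = 10 + rsum([18, 13, 17])
rsum([18, 13, 17]) = 18 + rsum([13, 17])
rsum([13, 17]) = 13 + rsum([17])
rsum([17]) = 17 + rsum([])
rsum([]) = 0  (base case)
Total: 43 + 33 + 10 + 18 + 13 + 17 + 0 = 134

134


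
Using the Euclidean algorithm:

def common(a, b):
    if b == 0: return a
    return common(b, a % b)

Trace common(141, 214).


common(141, 214) = common(214, 141)
common(214, 141) = common(141, 73)
common(141, 73) = common(73, 68)
common(73, 68) = common(68, 5)
common(68, 5) = common(5, 3)
common(5, 3) = common(3, 2)
common(3, 2) = common(2, 1)
common(2, 1) = common(1, 0)
common(1, 0) = 1  (base case)

1


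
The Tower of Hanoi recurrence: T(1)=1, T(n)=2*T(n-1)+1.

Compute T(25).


T(25) = 2 * T(24) + 1
T(24) = 2 * T(23) + 1
T(23) = 2 * T(22) + 1
T(22) = 2 * T(21) + 1
T(21) = 2 * T(20) + 1
T(20) = 2 * T(19) + 1
T(19) = 2 * T(18) + 1
T(18) = 2 * T(17) + 1
T(17) = 2 * T(16) + 1
T(16) = 2 * T(15) + 1
T(15) = 2 * T(14) + 1
T(14) = 2 * T(13) + 1
T(13) = 2 * T(12) + 1
T(12) = 2 * T(11) + 1
T(11) = 2 * T(10) + 1
T(10) = 2 * T(9) + 1
T(9) = 2 * T(8) + 1
T(8) = 2 * T(7) + 1
T(7) = 2 * T(6) + 1
T(6) = 2 * T(5) + 1
T(5) = 2 * T(4) + 1
T(4) = 2 * T(3) + 1
T(3) = 2 * T(2) + 1
T(2) = 2 * T(1) + 1
T(1) = 1  (base case)
T(2) = 2 * 1 + 1 = 3
T(3) = 2 * 3 + 1 = 7
T(4) = 2 * 7 + 1 = 15
T(5) = 2 * 15 + 1 = 31
T(6) = 2 * 31 + 1 = 63
T(7) = 2 * 63 + 1 = 127
T(8) = 2 * 127 + 1 = 255
T(9) = 2 * 255 + 1 = 511
T(10) = 2 * 511 + 1 = 1023
T(11) = 2 * 1023 + 1 = 2047
T(12) = 2 * 2047 + 1 = 4095
T(13) = 2 * 4095 + 1 = 8191
T(14) = 2 * 8191 + 1 = 16383
T(15) = 2 * 16383 + 1 = 32767
T(16) = 2 * 32767 + 1 = 65535
T(17) = 2 * 65535 + 1 = 131071
T(18) = 2 * 131071 + 1 = 262143
T(19) = 2 * 262143 + 1 = 524287
T(20) = 2 * 524287 + 1 = 1048575
T(21) = 2 * 1048575 + 1 = 2097151
T(22) = 2 * 2097151 + 1 = 4194303
T(23) = 2 * 4194303 + 1 = 8388607
T(24) = 2 * 8388607 + 1 = 16777215
T(25) = 2 * 16777215 + 1 = 33554431

33554431


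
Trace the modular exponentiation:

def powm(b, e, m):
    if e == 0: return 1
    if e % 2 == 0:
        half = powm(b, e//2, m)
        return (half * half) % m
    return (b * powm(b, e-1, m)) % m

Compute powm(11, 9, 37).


powm(11, 9, 37): e is odd, compute powm(11, 8, 37)
  powm(11, 8, 37): e is even, compute powm(11, 4, 37)
    powm(11, 4, 37): e is even, compute powm(11, 2, 37)
      powm(11, 2, 37): e is even, compute powm(11, 1, 37)
        powm(11, 1, 37): e is odd, compute powm(11, 0, 37)
          powm(11, 0, 37) = 1
        (11 * 1) % 37 = 11
      half=11, (11*11) % 37 = 10
    half=10, (10*10) % 37 = 26
  half=26, (26*26) % 37 = 10
(11 * 10) % 37 = 36

36


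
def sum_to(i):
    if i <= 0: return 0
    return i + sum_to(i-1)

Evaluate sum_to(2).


sum_to(2)
= 2 + 1 + sum_to(0)
= 2 + 1 + 0
= 3

3


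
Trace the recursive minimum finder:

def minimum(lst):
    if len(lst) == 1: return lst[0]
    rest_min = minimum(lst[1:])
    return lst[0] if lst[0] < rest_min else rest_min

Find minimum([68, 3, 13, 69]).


minimum([68, 3, 13, 69]): compare 68 with minimum([3, 13, 69])
minimum([3, 13, 69]): compare 3 with minimum([13, 69])
minimum([13, 69]): compare 13 with minimum([69])
minimum([69]) = 69  (base case)
Compare 13 with 69 -> 13
Compare 3 with 13 -> 3
Compare 68 with 3 -> 3

3


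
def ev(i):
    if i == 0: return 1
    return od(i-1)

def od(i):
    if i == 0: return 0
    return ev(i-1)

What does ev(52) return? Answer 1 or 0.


ev(52) = od(51)
od(51) = ev(50)
ev(50) = od(49)
od(49) = ev(48)
ev(48) = od(47)
od(47) = ev(46)
ev(46) = od(45)
od(45) = ev(44)
ev(44) = od(43)
od(43) = ev(42)
ev(42) = od(41)
od(41) = ev(40)
ev(40) = od(39)
od(39) = ev(38)
ev(38) = od(37)
od(37) = ev(36)
ev(36) = od(35)
od(35) = ev(34)
ev(34) = od(33)
od(33) = ev(32)
ev(32) = od(31)
od(31) = ev(30)
ev(30) = od(29)
od(29) = ev(28)
ev(28) = od(27)
od(27) = ev(26)
ev(26) = od(25)
od(25) = ev(24)
ev(24) = od(23)
od(23) = ev(22)
ev(22) = od(21)
od(21) = ev(20)
ev(20) = od(19)
od(19) = ev(18)
ev(18) = od(17)
od(17) = ev(16)
ev(16) = od(15)
od(15) = ev(14)
ev(14) = od(13)
od(13) = ev(12)
ev(12) = od(11)
od(11) = ev(10)
ev(10) = od(9)
od(9) = ev(8)
ev(8) = od(7)
od(7) = ev(6)
ev(6) = od(5)
od(5) = ev(4)
ev(4) = od(3)
od(3) = ev(2)
ev(2) = od(1)
od(1) = ev(0)
ev(0) = 1  (base case)
Result: 1

1


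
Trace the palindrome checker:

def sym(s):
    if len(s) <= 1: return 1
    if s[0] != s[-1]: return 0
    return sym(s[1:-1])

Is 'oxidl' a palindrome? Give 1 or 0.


sym('oxidl'): s[0]='o' != s[-1]='l' -> return 0
Result: 0 (not a palindrome)

0


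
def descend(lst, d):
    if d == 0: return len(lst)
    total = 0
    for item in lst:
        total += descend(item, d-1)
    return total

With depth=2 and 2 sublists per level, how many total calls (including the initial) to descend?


At depth 0 (root): 1 call
At depth 1: each of 1 parents calls descend on 2 children = 2 calls
At depth 2: each of 2 parents calls descend on 2 children = 4 calls
Total: 1 + 2 + 4 = 7

7


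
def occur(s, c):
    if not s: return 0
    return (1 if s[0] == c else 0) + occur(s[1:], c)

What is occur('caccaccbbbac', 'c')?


s[0]='c' == 'c' -> 1
s[0]='a' != 'c' -> 0
s[0]='c' == 'c' -> 1
s[0]='c' == 'c' -> 1
s[0]='a' != 'c' -> 0
s[0]='c' == 'c' -> 1
s[0]='c' == 'c' -> 1
s[0]='b' != 'c' -> 0
s[0]='b' != 'c' -> 0
s[0]='b' != 'c' -> 0
s[0]='a' != 'c' -> 0
s[0]='c' == 'c' -> 1
Sum: 1 + 0 + 1 + 1 + 0 + 1 + 1 + 0 + 0 + 0 + 0 + 1 = 6

6


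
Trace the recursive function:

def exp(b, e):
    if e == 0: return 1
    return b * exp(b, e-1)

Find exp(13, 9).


exp(13, 9)
= 13 * exp(13, 8)
= 13 * 13 * exp(13, 7)
= 13 * 13 * 13 * exp(13, 6)
= 13 * 13 * 13 * 13 * exp(13, 5)
= 13 * 13 * 13 * 13 * 13 * exp(13, 4)
= 13 * 13 * 13 * 13 * 13 * 13 * exp(13, 3)
= 13 * 13 * 13 * 13 * 13 * 13 * 13 * exp(13, 2)
= 13 * 13 * 13 * 13 * 13 * 13 * 13 * 13 * exp(13, 1)
= 13 * 13 * 13 * 13 * 13 * 13 * 13 * 13 * 13 * exp(13, 0)
= 13 * 13 * 13 * 13 * 13 * 13 * 13 * 13 * 13 * 1
= 10604499373

10604499373


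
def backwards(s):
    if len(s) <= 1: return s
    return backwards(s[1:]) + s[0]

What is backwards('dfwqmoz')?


backwards('dfwqmoz') = backwards('fwqmoz') + 'd'
backwards('fwqmoz') = backwards('wqmoz') + 'f'
backwards('wqmoz') = backwards('qmoz') + 'w'
backwards('qmoz') = backwards('moz') + 'q'
backwards('moz') = backwards('oz') + 'm'
backwards('oz') = backwards('z') + 'o'
backwards('z') = 'z'  (base case)
Concatenating: 'z' + 'o' + 'm' + 'q' + 'w' + 'f' + 'd' = 'zomqwfd'

zomqwfd


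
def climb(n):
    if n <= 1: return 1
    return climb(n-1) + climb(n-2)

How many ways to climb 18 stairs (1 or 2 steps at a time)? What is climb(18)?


Building up from base cases:
climb(0) = 1
climb(1) = 1
climb(2) = climb(1) + climb(0) = 1 + 1 = 2
climb(3) = climb(2) + climb(1) = 2 + 1 = 3
climb(4) = climb(3) + climb(2) = 3 + 2 = 5
climb(5) = climb(4) + climb(3) = 5 + 3 = 8
climb(6) = climb(5) + climb(4) = 8 + 5 = 13
climb(7) = climb(6) + climb(5) = 13 + 8 = 21
climb(8) = climb(7) + climb(6) = 21 + 13 = 34
climb(9) = climb(8) + climb(7) = 34 + 21 = 55
climb(10) = climb(9) + climb(8) = 55 + 34 = 89
climb(11) = climb(10) + climb(9) = 89 + 55 = 144
climb(12) = climb(11) + climb(10) = 144 + 89 = 233
climb(13) = climb(12) + climb(11) = 233 + 144 = 377
climb(14) = climb(13) + climb(12) = 377 + 233 = 610
climb(15) = climb(14) + climb(13) = 610 + 377 = 987
climb(16) = climb(15) + climb(14) = 987 + 610 = 1597
climb(17) = climb(16) + climb(15) = 1597 + 987 = 2584
climb(18) = climb(17) + climb(16) = 2584 + 1597 = 4181

4181


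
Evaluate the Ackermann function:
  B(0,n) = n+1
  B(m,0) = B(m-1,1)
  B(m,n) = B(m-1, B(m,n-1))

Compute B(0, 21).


B(0, 21) = 22
Result: B(0, 21) = 22

22


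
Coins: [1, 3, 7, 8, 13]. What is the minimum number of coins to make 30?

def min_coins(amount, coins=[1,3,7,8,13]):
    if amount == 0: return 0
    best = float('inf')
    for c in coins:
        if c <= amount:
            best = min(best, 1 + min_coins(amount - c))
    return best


Building up with DP:
min_coins(0) = 0
min_coins(1) = min(1+min_coins(0)=1+0=1) = 1
min_coins(2) = min(1+min_coins(1)=1+1=2) = 2
min_coins(3) = min(1+min_coins(2)=1+2=3, 1+min_coins(0)=1+0=1) = 1
min_coins(4) = min(1+min_coins(3)=1+1=2, 1+min_coins(1)=1+1=2) = 2
min_coins(5) = min(1+min_coins(4)=1+2=3, 1+min_coins(2)=1+2=3) = 3
min_coins(6) = min(1+min_coins(5)=1+3=4, 1+min_coins(3)=1+1=2) = 2
min_coins(7) = min(1+min_coins(6)=1+2=3, 1+min_coins(4)=1+2=3, 1+min_coins(0)=1+0=1) = 1
min_coins(8) = min(1+min_coins(7)=1+1=2, 1+min_coins(5)=1+3=4, 1+min_coins(1)=1+1=2, 1+min_coins(0)=1+0=1) = 1
min_coins(9) = min(1+min_coins(8)=1+1=2, 1+min_coins(6)=1+2=3, 1+min_coins(2)=1+2=3, 1+min_coins(1)=1+1=2) = 2
min_coins(10) = min(1+min_coins(9)=1+2=3, 1+min_coins(7)=1+1=2, 1+min_coins(3)=1+1=2, 1+min_coins(2)=1+2=3) = 2
min_coins(11) = min(1+min_coins(10)=1+2=3, 1+min_coins(8)=1+1=2, 1+min_coins(4)=1+2=3, 1+min_coins(3)=1+1=2) = 2
min_coins(12) = min(1+min_coins(11)=1+2=3, 1+min_coins(9)=1+2=3, 1+min_coins(5)=1+3=4, 1+min_coins(4)=1+2=3) = 3
min_coins(13) = min(1+min_coins(12)=1+3=4, 1+min_coins(10)=1+2=3, 1+min_coins(6)=1+2=3, 1+min_coins(5)=1+3=4, 1+min_coins(0)=1+0=1) = 1
min_coins(14) = min(1+min_coins(13)=1+1=2, 1+min_coins(11)=1+2=3, 1+min_coins(7)=1+1=2, 1+min_coins(6)=1+2=3, 1+min_coins(1)=1+1=2) = 2
min_coins(15) = min(1+min_coins(14)=1+2=3, 1+min_coins(12)=1+3=4, 1+min_coins(8)=1+1=2, 1+min_coins(7)=1+1=2, 1+min_coins(2)=1+2=3) = 2
min_coins(16) = min(1+min_coins(15)=1+2=3, 1+min_coins(13)=1+1=2, 1+min_coins(9)=1+2=3, 1+min_coins(8)=1+1=2, 1+min_coins(3)=1+1=2) = 2
min_coins(17) = min(1+min_coins(16)=1+2=3, 1+min_coins(14)=1+2=3, 1+min_coins(10)=1+2=3, 1+min_coins(9)=1+2=3, 1+min_coins(4)=1+2=3) = 3
min_coins(18) = min(1+min_coins(17)=1+3=4, 1+min_coins(15)=1+2=3, 1+min_coins(11)=1+2=3, 1+min_coins(10)=1+2=3, 1+min_coins(5)=1+3=4) = 3
min_coins(19) = min(1+min_coins(18)=1+3=4, 1+min_coins(16)=1+2=3, 1+min_coins(12)=1+3=4, 1+min_coins(11)=1+2=3, 1+min_coins(6)=1+2=3) = 3
min_coins(20) = min(1+min_coins(19)=1+3=4, 1+min_coins(17)=1+3=4, 1+min_coins(13)=1+1=2, 1+min_coins(12)=1+3=4, 1+min_coins(7)=1+1=2) = 2
min_coins(21) = min(1+min_coins(20)=1+2=3, 1+min_coins(18)=1+3=4, 1+min_coins(14)=1+2=3, 1+min_coins(13)=1+1=2, 1+min_coins(8)=1+1=2) = 2
min_coins(22) = min(1+min_coins(21)=1+2=3, 1+min_coins(19)=1+3=4, 1+min_coins(15)=1+2=3, 1+min_coins(14)=1+2=3, 1+min_coins(9)=1+2=3) = 3
min_coins(23) = min(1+min_coins(22)=1+3=4, 1+min_coins(20)=1+2=3, 1+min_coins(16)=1+2=3, 1+min_coins(15)=1+2=3, 1+min_coins(10)=1+2=3) = 3
min_coins(24) = min(1+min_coins(23)=1+3=4, 1+min_coins(21)=1+2=3, 1+min_coins(17)=1+3=4, 1+min_coins(16)=1+2=3, 1+min_coins(11)=1+2=3) = 3
min_coins(25) = min(1+min_coins(24)=1+3=4, 1+min_coins(22)=1+3=4, 1+min_coins(18)=1+3=4, 1+min_coins(17)=1+3=4, 1+min_coins(12)=1+3=4) = 4
min_coins(26) = min(1+min_coins(25)=1+4=5, 1+min_coins(23)=1+3=4, 1+min_coins(19)=1+3=4, 1+min_coins(18)=1+3=4, 1+min_coins(13)=1+1=2) = 2
min_coins(27) = min(1+min_coins(26)=1+2=3, 1+min_coins(24)=1+3=4, 1+min_coins(20)=1+2=3, 1+min_coins(19)=1+3=4, 1+min_coins(14)=1+2=3) = 3
min_coins(28) = min(1+min_coins(27)=1+3=4, 1+min_coins(25)=1+4=5, 1+min_coins(21)=1+2=3, 1+min_coins(20)=1+2=3, 1+min_coins(15)=1+2=3) = 3
min_coins(29) = min(1+min_coins(28)=1+3=4, 1+min_coins(26)=1+2=3, 1+min_coins(22)=1+3=4, 1+min_coins(21)=1+2=3, 1+min_coins(16)=1+2=3) = 3
min_coins(30) = min(1+min_coins(29)=1+3=4, 1+min_coins(27)=1+3=4, 1+min_coins(23)=1+3=4, 1+min_coins(22)=1+3=4, 1+min_coins(17)=1+3=4) = 4

4


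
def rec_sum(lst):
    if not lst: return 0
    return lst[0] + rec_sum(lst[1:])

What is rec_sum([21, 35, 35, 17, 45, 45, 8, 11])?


rec_sum([21, 35, 35, 17, 45, 45, 8, 11]) = 21 + rec_sum([35, 35, 17, 45, 45, 8, 11])
rec_sum([35, 35, 17, 45, 45, 8, 11]) = 35 + rec_sum([35, 17, 45, 45, 8, 11])
rec_sum([35, 17, 45, 45, 8, 11]) = 35 + rec_sum([17, 45, 45, 8, 11])
rec_sum([17, 45, 45, 8, 11]) = 17 + rec_sum([45, 45, 8, 11])
rec_sum([45, 45, 8, 11]) = 45 + rec_sum([45, 8, 11])
rec_sum([45, 8, 11]) = 45 + rec_sum([8, 11])
rec_sum([8, 11]) = 8 + rec_sum([11])
rec_sum([11]) = 11 + rec_sum([])
rec_sum([]) = 0  (base case)
Total: 21 + 35 + 35 + 17 + 45 + 45 + 8 + 11 + 0 = 217

217


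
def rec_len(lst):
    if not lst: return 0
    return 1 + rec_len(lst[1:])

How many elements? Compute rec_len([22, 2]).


rec_len([22, 2]) = 1 + rec_len([2])
rec_len([2]) = 1 + rec_len([])
rec_len([]) = 0  (base case)
Unwinding: 1 + 1 + 0 = 2

2


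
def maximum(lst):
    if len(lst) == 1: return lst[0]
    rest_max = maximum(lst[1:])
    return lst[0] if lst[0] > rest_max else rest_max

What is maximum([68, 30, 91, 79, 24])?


maximum([68, 30, 91, 79, 24]): compare 68 with maximum([30, 91, 79, 24])
maximum([30, 91, 79, 24]): compare 30 with maximum([91, 79, 24])
maximum([91, 79, 24]): compare 91 with maximum([79, 24])
maximum([79, 24]): compare 79 with maximum([24])
maximum([24]) = 24  (base case)
Compare 79 with 24 -> 79
Compare 91 with 79 -> 91
Compare 30 with 91 -> 91
Compare 68 with 91 -> 91

91


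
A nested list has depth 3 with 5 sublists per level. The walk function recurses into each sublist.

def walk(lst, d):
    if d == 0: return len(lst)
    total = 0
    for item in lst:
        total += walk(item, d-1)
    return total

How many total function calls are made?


At depth 0 (root): 1 call
At depth 1: each of 1 parents calls walk on 5 children = 5 calls
At depth 2: each of 5 parents calls walk on 5 children = 25 calls
At depth 3: each of 25 parents calls walk on 5 children = 125 calls
Total: 1 + 5 + 25 + 125 = 156

156


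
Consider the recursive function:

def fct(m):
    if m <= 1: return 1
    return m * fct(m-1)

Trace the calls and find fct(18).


fct(18)
= 18 * fct(17)
= 18 * 17 * fct(16)
= 18 * 17 * 16 * fct(15)
= 18 * 17 * 16 * 15 * fct(14)
= 18 * 17 * 16 * 15 * 14 * fct(13)
= 18 * 17 * 16 * 15 * 14 * 13 * fct(12)
= 18 * 17 * 16 * 15 * 14 * 13 * 12 * fct(11)
= 18 * 17 * 16 * 15 * 14 * 13 * 12 * 11 * fct(10)
= 18 * 17 * 16 * 15 * 14 * 13 * 12 * 11 * 10 * fct(9)
= 18 * 17 * 16 * 15 * 14 * 13 * 12 * 11 * 10 * 9 * fct(8)
= 18 * 17 * 16 * 15 * 14 * 13 * 12 * 11 * 10 * 9 * 8 * fct(7)
= 18 * 17 * 16 * 15 * 14 * 13 * 12 * 11 * 10 * 9 * 8 * 7 * fct(6)
= 18 * 17 * 16 * 15 * 14 * 13 * 12 * 11 * 10 * 9 * 8 * 7 * 6 * fct(5)
= 18 * 17 * 16 * 15 * 14 * 13 * 12 * 11 * 10 * 9 * 8 * 7 * 6 * 5 * fct(4)
= 18 * 17 * 16 * 15 * 14 * 13 * 12 * 11 * 10 * 9 * 8 * 7 * 6 * 5 * 4 * fct(3)
= 18 * 17 * 16 * 15 * 14 * 13 * 12 * 11 * 10 * 9 * 8 * 7 * 6 * 5 * 4 * 3 * fct(2)
= 18 * 17 * 16 * 15 * 14 * 13 * 12 * 11 * 10 * 9 * 8 * 7 * 6 * 5 * 4 * 3 * 2 * fct(1)
= 18 * 17 * 16 * 15 * 14 * 13 * 12 * 11 * 10 * 9 * 8 * 7 * 6 * 5 * 4 * 3 * 2 * 1
= 6402373705728000

6402373705728000


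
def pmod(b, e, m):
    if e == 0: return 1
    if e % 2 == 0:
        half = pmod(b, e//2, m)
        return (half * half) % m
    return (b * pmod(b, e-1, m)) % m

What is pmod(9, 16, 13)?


pmod(9, 16, 13): e is even, compute pmod(9, 8, 13)
  pmod(9, 8, 13): e is even, compute pmod(9, 4, 13)
    pmod(9, 4, 13): e is even, compute pmod(9, 2, 13)
      pmod(9, 2, 13): e is even, compute pmod(9, 1, 13)
        pmod(9, 1, 13): e is odd, compute pmod(9, 0, 13)
          pmod(9, 0, 13) = 1
        (9 * 1) % 13 = 9
      half=9, (9*9) % 13 = 3
    half=3, (3*3) % 13 = 9
  half=9, (9*9) % 13 = 3
half=3, (3*3) % 13 = 9

9


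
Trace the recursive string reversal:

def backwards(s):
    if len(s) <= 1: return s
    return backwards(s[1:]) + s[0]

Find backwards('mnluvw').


backwards('mnluvw') = backwards('nluvw') + 'm'
backwards('nluvw') = backwards('luvw') + 'n'
backwards('luvw') = backwards('uvw') + 'l'
backwards('uvw') = backwards('vw') + 'u'
backwards('vw') = backwards('w') + 'v'
backwards('w') = 'w'  (base case)
Concatenating: 'w' + 'v' + 'u' + 'l' + 'n' + 'm' = 'wvulnm'

wvulnm


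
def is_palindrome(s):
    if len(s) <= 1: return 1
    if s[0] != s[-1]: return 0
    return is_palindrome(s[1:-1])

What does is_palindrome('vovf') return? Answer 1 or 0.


is_palindrome('vovf'): s[0]='v' != s[-1]='f' -> return 0
Result: 0 (not a palindrome)

0


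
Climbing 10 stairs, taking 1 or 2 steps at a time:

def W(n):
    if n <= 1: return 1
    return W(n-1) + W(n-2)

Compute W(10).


Building up from base cases:
W(0) = 1
W(1) = 1
W(2) = W(1) + W(0) = 1 + 1 = 2
W(3) = W(2) + W(1) = 2 + 1 = 3
W(4) = W(3) + W(2) = 3 + 2 = 5
W(5) = W(4) + W(3) = 5 + 3 = 8
W(6) = W(5) + W(4) = 8 + 5 = 13
W(7) = W(6) + W(5) = 13 + 8 = 21
W(8) = W(7) + W(6) = 21 + 13 = 34
W(9) = W(8) + W(7) = 34 + 21 = 55
W(10) = W(9) + W(8) = 55 + 34 = 89

89


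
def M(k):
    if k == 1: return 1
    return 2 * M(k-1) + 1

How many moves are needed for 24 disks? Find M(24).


M(24) = 2 * M(23) + 1
M(23) = 2 * M(22) + 1
M(22) = 2 * M(21) + 1
M(21) = 2 * M(20) + 1
M(20) = 2 * M(19) + 1
M(19) = 2 * M(18) + 1
M(18) = 2 * M(17) + 1
M(17) = 2 * M(16) + 1
M(16) = 2 * M(15) + 1
M(15) = 2 * M(14) + 1
M(14) = 2 * M(13) + 1
M(13) = 2 * M(12) + 1
M(12) = 2 * M(11) + 1
M(11) = 2 * M(10) + 1
M(10) = 2 * M(9) + 1
M(9) = 2 * M(8) + 1
M(8) = 2 * M(7) + 1
M(7) = 2 * M(6) + 1
M(6) = 2 * M(5) + 1
M(5) = 2 * M(4) + 1
M(4) = 2 * M(3) + 1
M(3) = 2 * M(2) + 1
M(2) = 2 * M(1) + 1
M(1) = 1  (base case)
M(2) = 2 * 1 + 1 = 3
M(3) = 2 * 3 + 1 = 7
M(4) = 2 * 7 + 1 = 15
M(5) = 2 * 15 + 1 = 31
M(6) = 2 * 31 + 1 = 63
M(7) = 2 * 63 + 1 = 127
M(8) = 2 * 127 + 1 = 255
M(9) = 2 * 255 + 1 = 511
M(10) = 2 * 511 + 1 = 1023
M(11) = 2 * 1023 + 1 = 2047
M(12) = 2 * 2047 + 1 = 4095
M(13) = 2 * 4095 + 1 = 8191
M(14) = 2 * 8191 + 1 = 16383
M(15) = 2 * 16383 + 1 = 32767
M(16) = 2 * 32767 + 1 = 65535
M(17) = 2 * 65535 + 1 = 131071
M(18) = 2 * 131071 + 1 = 262143
M(19) = 2 * 262143 + 1 = 524287
M(20) = 2 * 524287 + 1 = 1048575
M(21) = 2 * 1048575 + 1 = 2097151
M(22) = 2 * 2097151 + 1 = 4194303
M(23) = 2 * 4194303 + 1 = 8388607
M(24) = 2 * 8388607 + 1 = 16777215

16777215


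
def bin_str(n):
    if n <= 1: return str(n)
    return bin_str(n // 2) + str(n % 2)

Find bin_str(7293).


bin_str(7293) = bin_str(3646) + '1'
bin_str(3646) = bin_str(1823) + '0'
bin_str(1823) = bin_str(911) + '1'
bin_str(911) = bin_str(455) + '1'
bin_str(455) = bin_str(227) + '1'
bin_str(227) = bin_str(113) + '1'
bin_str(113) = bin_str(56) + '1'
bin_str(56) = bin_str(28) + '0'
bin_str(28) = bin_str(14) + '0'
bin_str(14) = bin_str(7) + '0'
bin_str(7) = bin_str(3) + '1'
bin_str(3) = bin_str(1) + '1'
bin_str(1) = '1'  (base case)
Concatenating: '1' + '1' + '1' + '0' + '0' + '0' + '1' + '1' + '1' + '1' + '1' + '0' + '1' = '1110001111101'

1110001111101


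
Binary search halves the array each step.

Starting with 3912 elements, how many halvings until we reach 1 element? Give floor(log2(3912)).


3912 / 2 = 1956
1956 / 2 = 978
978 / 2 = 489
489 / 2 = 244
244 / 2 = 122
122 / 2 = 61
61 / 2 = 30
30 / 2 = 15
15 / 2 = 7
7 / 2 = 3
3 / 2 = 1
Reached 1 after 11 halvings

11


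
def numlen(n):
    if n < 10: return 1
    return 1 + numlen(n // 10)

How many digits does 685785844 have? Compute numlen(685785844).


numlen(685785844) = 1 + numlen(68578584)
numlen(68578584) = 1 + numlen(6857858)
numlen(6857858) = 1 + numlen(685785)
numlen(685785) = 1 + numlen(68578)
numlen(68578) = 1 + numlen(6857)
numlen(6857) = 1 + numlen(685)
numlen(685) = 1 + numlen(68)
numlen(68) = 1 + numlen(6)
numlen(6) = 1  (base case: 6 < 10)
Unwinding: 1 + 1 + 1 + 1 + 1 + 1 + 1 + 1 + 1 = 9

9


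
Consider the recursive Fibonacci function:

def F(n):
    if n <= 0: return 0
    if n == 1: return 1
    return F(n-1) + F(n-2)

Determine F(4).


Computing F(4) bottom-up:
F(0) = 0
F(1) = 1
F(2) = F(1) + F(0) = 1 + 0 = 1
F(3) = F(2) + F(1) = 1 + 1 = 2
F(4) = F(3) + F(2) = 2 + 1 = 3

3


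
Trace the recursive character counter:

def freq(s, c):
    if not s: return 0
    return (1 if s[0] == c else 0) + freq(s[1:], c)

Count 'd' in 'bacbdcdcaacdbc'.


s[0]='b' != 'd' -> 0
s[0]='a' != 'd' -> 0
s[0]='c' != 'd' -> 0
s[0]='b' != 'd' -> 0
s[0]='d' == 'd' -> 1
s[0]='c' != 'd' -> 0
s[0]='d' == 'd' -> 1
s[0]='c' != 'd' -> 0
s[0]='a' != 'd' -> 0
s[0]='a' != 'd' -> 0
s[0]='c' != 'd' -> 0
s[0]='d' == 'd' -> 1
s[0]='b' != 'd' -> 0
s[0]='c' != 'd' -> 0
Sum: 0 + 0 + 0 + 0 + 1 + 0 + 1 + 0 + 0 + 0 + 0 + 1 + 0 + 0 = 3

3


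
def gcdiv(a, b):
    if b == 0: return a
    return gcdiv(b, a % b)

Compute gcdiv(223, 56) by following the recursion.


gcdiv(223, 56) = gcdiv(56, 55)
gcdiv(56, 55) = gcdiv(55, 1)
gcdiv(55, 1) = gcdiv(1, 0)
gcdiv(1, 0) = 1  (base case)

1


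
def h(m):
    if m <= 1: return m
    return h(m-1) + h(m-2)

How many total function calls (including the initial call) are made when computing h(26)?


Let C(n) = total calls for h(n)
C(0) = 1, C(1) = 1
C(2) = 1 + C(1) + C(0) = 1 + 1 + 1 = 3
C(3) = 1 + C(2) + C(1) = 1 + 3 + 1 = 5
C(4) = 1 + C(3) + C(2) = 1 + 5 + 3 = 9
C(5) = 1 + C(4) + C(3) = 1 + 9 + 5 = 15
C(6) = 1 + C(5) + C(4) = 1 + 15 + 9 = 25
C(7) = 1 + C(6) + C(5) = 1 + 25 + 15 = 41
C(8) = 1 + C(7) + C(6) = 1 + 41 + 25 = 67
C(9) = 1 + C(8) + C(7) = 1 + 67 + 41 = 109
C(10) = 1 + C(9) + C(8) = 1 + 109 + 67 = 177
C(11) = 1 + C(10) + C(9) = 1 + 177 + 109 = 287
C(12) = 1 + C(11) + C(10) = 1 + 287 + 177 = 465
C(13) = 1 + C(12) + C(11) = 1 + 465 + 287 = 753
C(14) = 1 + C(13) + C(12) = 1 + 753 + 465 = 1219
C(15) = 1 + C(14) + C(13) = 1 + 1219 + 753 = 1973
C(16) = 1 + C(15) + C(14) = 1 + 1973 + 1219 = 3193
C(17) = 1 + C(16) + C(15) = 1 + 3193 + 1973 = 5167
C(18) = 1 + C(17) + C(16) = 1 + 5167 + 3193 = 8361
C(19) = 1 + C(18) + C(17) = 1 + 8361 + 5167 = 13529
C(20) = 1 + C(19) + C(18) = 1 + 13529 + 8361 = 21891
C(21) = 1 + C(20) + C(19) = 1 + 21891 + 13529 = 35421
C(22) = 1 + C(21) + C(20) = 1 + 35421 + 21891 = 57313
C(23) = 1 + C(22) + C(21) = 1 + 57313 + 35421 = 92735
C(24) = 1 + C(23) + C(22) = 1 + 92735 + 57313 = 150049
C(25) = 1 + C(24) + C(23) = 1 + 150049 + 92735 = 242785
C(26) = 1 + C(25) + C(24) = 1 + 242785 + 150049 = 392835

392835


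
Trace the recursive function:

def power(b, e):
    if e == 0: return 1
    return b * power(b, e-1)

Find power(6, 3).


power(6, 3)
= 6 * power(6, 2)
= 6 * 6 * power(6, 1)
= 6 * 6 * 6 * power(6, 0)
= 6 * 6 * 6 * 1
= 216

216


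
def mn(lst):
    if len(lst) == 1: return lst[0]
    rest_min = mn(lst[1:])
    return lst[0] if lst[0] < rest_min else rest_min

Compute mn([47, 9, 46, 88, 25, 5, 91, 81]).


mn([47, 9, 46, 88, 25, 5, 91, 81]): compare 47 with mn([9, 46, 88, 25, 5, 91, 81])
mn([9, 46, 88, 25, 5, 91, 81]): compare 9 with mn([46, 88, 25, 5, 91, 81])
mn([46, 88, 25, 5, 91, 81]): compare 46 with mn([88, 25, 5, 91, 81])
mn([88, 25, 5, 91, 81]): compare 88 with mn([25, 5, 91, 81])
mn([25, 5, 91, 81]): compare 25 with mn([5, 91, 81])
mn([5, 91, 81]): compare 5 with mn([91, 81])
mn([91, 81]): compare 91 with mn([81])
mn([81]) = 81  (base case)
Compare 91 with 81 -> 81
Compare 5 with 81 -> 5
Compare 25 with 5 -> 5
Compare 88 with 5 -> 5
Compare 46 with 5 -> 5
Compare 9 with 5 -> 5
Compare 47 with 5 -> 5

5


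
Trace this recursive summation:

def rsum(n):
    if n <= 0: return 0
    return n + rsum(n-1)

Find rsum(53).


rsum(53)
= 53 + 52 + 51 + 50 + 49 + 48 + 47 + 46 + 45 + 44 + 43 + 42 + 41 + 40 + 39 + 38 + 37 + 36 + 35 + 34 + 33 + 32 + 31 + 30 + 29 + 28 + 27 + 26 + 25 + 24 + 23 + 22 + 21 + 20 + 19 + 18 + 17 + 16 + 15 + 14 + 13 + 12 + 11 + 10 + 9 + 8 + 7 + 6 + 5 + 4 + 3 + 2 + 1 + rsum(0)
= 53 + 52 + 51 + 50 + 49 + 48 + 47 + 46 + 45 + 44 + 43 + 42 + 41 + 40 + 39 + 38 + 37 + 36 + 35 + 34 + 33 + 32 + 31 + 30 + 29 + 28 + 27 + 26 + 25 + 24 + 23 + 22 + 21 + 20 + 19 + 18 + 17 + 16 + 15 + 14 + 13 + 12 + 11 + 10 + 9 + 8 + 7 + 6 + 5 + 4 + 3 + 2 + 1 + 0
= 1431

1431


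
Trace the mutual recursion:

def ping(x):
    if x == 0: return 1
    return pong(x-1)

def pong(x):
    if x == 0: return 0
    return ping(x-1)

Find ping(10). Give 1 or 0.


ping(10) = pong(9)
pong(9) = ping(8)
ping(8) = pong(7)
pong(7) = ping(6)
ping(6) = pong(5)
pong(5) = ping(4)
ping(4) = pong(3)
pong(3) = ping(2)
ping(2) = pong(1)
pong(1) = ping(0)
ping(0) = 1  (base case)
Result: 1

1


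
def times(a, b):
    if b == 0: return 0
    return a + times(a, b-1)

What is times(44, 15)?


times(44, 15) = 44 + times(44, 14)
times(44, 14) = 44 + times(44, 13)
times(44, 13) = 44 + times(44, 12)
times(44, 12) = 44 + times(44, 11)
times(44, 11) = 44 + times(44, 10)
times(44, 10) = 44 + times(44, 9)
times(44, 9) = 44 + times(44, 8)
times(44, 8) = 44 + times(44, 7)
times(44, 7) = 44 + times(44, 6)
times(44, 6) = 44 + times(44, 5)
times(44, 5) = 44 + times(44, 4)
times(44, 4) = 44 + times(44, 3)
times(44, 3) = 44 + times(44, 2)
times(44, 2) = 44 + times(44, 1)
times(44, 1) = 44 + times(44, 0)
times(44, 0) = 0  (base case)
Total: 44 + 44 + 44 + 44 + 44 + 44 + 44 + 44 + 44 + 44 + 44 + 44 + 44 + 44 + 44 + 0 = 660

660


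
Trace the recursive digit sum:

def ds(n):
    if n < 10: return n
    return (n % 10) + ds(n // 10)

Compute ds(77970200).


ds(77970200) = 0 + ds(7797020)
ds(7797020) = 0 + ds(779702)
ds(779702) = 2 + ds(77970)
ds(77970) = 0 + ds(7797)
ds(7797) = 7 + ds(779)
ds(779) = 9 + ds(77)
ds(77) = 7 + ds(7)
ds(7) = 7  (base case)
Total: 0 + 0 + 2 + 0 + 7 + 9 + 7 + 7 = 32

32


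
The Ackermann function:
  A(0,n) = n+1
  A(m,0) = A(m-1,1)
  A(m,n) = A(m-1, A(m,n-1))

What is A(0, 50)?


A(0, 50) = 51
Result: A(0, 50) = 51

51


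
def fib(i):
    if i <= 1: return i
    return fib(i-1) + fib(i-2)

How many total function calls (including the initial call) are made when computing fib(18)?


Let C(n) = total calls for fib(n)
C(0) = 1, C(1) = 1
C(2) = 1 + C(1) + C(0) = 1 + 1 + 1 = 3
C(3) = 1 + C(2) + C(1) = 1 + 3 + 1 = 5
C(4) = 1 + C(3) + C(2) = 1 + 5 + 3 = 9
C(5) = 1 + C(4) + C(3) = 1 + 9 + 5 = 15
C(6) = 1 + C(5) + C(4) = 1 + 15 + 9 = 25
C(7) = 1 + C(6) + C(5) = 1 + 25 + 15 = 41
C(8) = 1 + C(7) + C(6) = 1 + 41 + 25 = 67
C(9) = 1 + C(8) + C(7) = 1 + 67 + 41 = 109
C(10) = 1 + C(9) + C(8) = 1 + 109 + 67 = 177
C(11) = 1 + C(10) + C(9) = 1 + 177 + 109 = 287
C(12) = 1 + C(11) + C(10) = 1 + 287 + 177 = 465
C(13) = 1 + C(12) + C(11) = 1 + 465 + 287 = 753
C(14) = 1 + C(13) + C(12) = 1 + 753 + 465 = 1219
C(15) = 1 + C(14) + C(13) = 1 + 1219 + 753 = 1973
C(16) = 1 + C(15) + C(14) = 1 + 1973 + 1219 = 3193
C(17) = 1 + C(16) + C(15) = 1 + 3193 + 1973 = 5167
C(18) = 1 + C(17) + C(16) = 1 + 5167 + 3193 = 8361

8361


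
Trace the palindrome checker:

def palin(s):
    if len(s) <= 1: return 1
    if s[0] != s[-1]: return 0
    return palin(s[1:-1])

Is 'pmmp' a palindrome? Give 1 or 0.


palin('pmmp'): s[0]='p' == s[-1]='p' -> check palin('mm')
palin('mm'): s[0]='m' == s[-1]='m' -> check palin('')
palin(''): len <= 1 -> return 1  (base case)
Result: 1 (palindrome)

1


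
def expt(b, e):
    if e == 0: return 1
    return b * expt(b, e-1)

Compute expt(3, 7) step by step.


expt(3, 7)
= 3 * expt(3, 6)
= 3 * 3 * expt(3, 5)
= 3 * 3 * 3 * expt(3, 4)
= 3 * 3 * 3 * 3 * expt(3, 3)
= 3 * 3 * 3 * 3 * 3 * expt(3, 2)
= 3 * 3 * 3 * 3 * 3 * 3 * expt(3, 1)
= 3 * 3 * 3 * 3 * 3 * 3 * 3 * expt(3, 0)
= 3 * 3 * 3 * 3 * 3 * 3 * 3 * 1
= 2187

2187


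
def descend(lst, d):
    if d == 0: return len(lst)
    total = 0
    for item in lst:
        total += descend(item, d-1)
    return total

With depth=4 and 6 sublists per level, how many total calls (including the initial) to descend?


At depth 0 (root): 1 call
At depth 1: each of 1 parents calls descend on 6 children = 6 calls
At depth 2: each of 6 parents calls descend on 6 children = 36 calls
At depth 3: each of 36 parents calls descend on 6 children = 216 calls
At depth 4: each of 216 parents calls descend on 6 children = 1296 calls
Total: 1 + 6 + 36 + 216 + 1296 = 1555

1555


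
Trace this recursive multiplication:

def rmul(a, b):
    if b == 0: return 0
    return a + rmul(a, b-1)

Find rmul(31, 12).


rmul(31, 12) = 31 + rmul(31, 11)
rmul(31, 11) = 31 + rmul(31, 10)
rmul(31, 10) = 31 + rmul(31, 9)
rmul(31, 9) = 31 + rmul(31, 8)
rmul(31, 8) = 31 + rmul(31, 7)
rmul(31, 7) = 31 + rmul(31, 6)
rmul(31, 6) = 31 + rmul(31, 5)
rmul(31, 5) = 31 + rmul(31, 4)
rmul(31, 4) = 31 + rmul(31, 3)
rmul(31, 3) = 31 + rmul(31, 2)
rmul(31, 2) = 31 + rmul(31, 1)
rmul(31, 1) = 31 + rmul(31, 0)
rmul(31, 0) = 0  (base case)
Total: 31 + 31 + 31 + 31 + 31 + 31 + 31 + 31 + 31 + 31 + 31 + 31 + 0 = 372

372


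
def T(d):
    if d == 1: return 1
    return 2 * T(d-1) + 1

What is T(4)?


T(4) = 2 * T(3) + 1
T(3) = 2 * T(2) + 1
T(2) = 2 * T(1) + 1
T(1) = 1  (base case)
T(2) = 2 * 1 + 1 = 3
T(3) = 2 * 3 + 1 = 7
T(4) = 2 * 7 + 1 = 15

15


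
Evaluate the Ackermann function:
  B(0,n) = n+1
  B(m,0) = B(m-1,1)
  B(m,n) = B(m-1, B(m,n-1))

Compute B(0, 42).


B(0, 42) = 43
Result: B(0, 42) = 43

43


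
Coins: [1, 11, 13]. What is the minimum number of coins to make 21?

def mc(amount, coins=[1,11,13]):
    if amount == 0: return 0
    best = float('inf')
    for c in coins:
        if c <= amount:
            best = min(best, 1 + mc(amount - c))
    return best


Building up with DP:
mc(0) = 0
mc(1) = min(1+mc(0)=1+0=1) = 1
mc(2) = min(1+mc(1)=1+1=2) = 2
mc(3) = min(1+mc(2)=1+2=3) = 3
mc(4) = min(1+mc(3)=1+3=4) = 4
mc(5) = min(1+mc(4)=1+4=5) = 5
mc(6) = min(1+mc(5)=1+5=6) = 6
mc(7) = min(1+mc(6)=1+6=7) = 7
mc(8) = min(1+mc(7)=1+7=8) = 8
mc(9) = min(1+mc(8)=1+8=9) = 9
mc(10) = min(1+mc(9)=1+9=10) = 10
mc(11) = min(1+mc(10)=1+10=11, 1+mc(0)=1+0=1) = 1
mc(12) = min(1+mc(11)=1+1=2, 1+mc(1)=1+1=2) = 2
mc(13) = min(1+mc(12)=1+2=3, 1+mc(2)=1+2=3, 1+mc(0)=1+0=1) = 1
mc(14) = min(1+mc(13)=1+1=2, 1+mc(3)=1+3=4, 1+mc(1)=1+1=2) = 2
mc(15) = min(1+mc(14)=1+2=3, 1+mc(4)=1+4=5, 1+mc(2)=1+2=3) = 3
mc(16) = min(1+mc(15)=1+3=4, 1+mc(5)=1+5=6, 1+mc(3)=1+3=4) = 4
mc(17) = min(1+mc(16)=1+4=5, 1+mc(6)=1+6=7, 1+mc(4)=1+4=5) = 5
mc(18) = min(1+mc(17)=1+5=6, 1+mc(7)=1+7=8, 1+mc(5)=1+5=6) = 6
mc(19) = min(1+mc(18)=1+6=7, 1+mc(8)=1+8=9, 1+mc(6)=1+6=7) = 7
mc(20) = min(1+mc(19)=1+7=8, 1+mc(9)=1+9=10, 1+mc(7)=1+7=8) = 8
mc(21) = min(1+mc(20)=1+8=9, 1+mc(10)=1+10=11, 1+mc(8)=1+8=9) = 9

9


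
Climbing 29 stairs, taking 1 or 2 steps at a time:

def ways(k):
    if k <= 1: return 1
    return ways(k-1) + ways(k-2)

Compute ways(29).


Building up from base cases:
ways(0) = 1
ways(1) = 1
ways(2) = ways(1) + ways(0) = 1 + 1 = 2
ways(3) = ways(2) + ways(1) = 2 + 1 = 3
ways(4) = ways(3) + ways(2) = 3 + 2 = 5
ways(5) = ways(4) + ways(3) = 5 + 3 = 8
ways(6) = ways(5) + ways(4) = 8 + 5 = 13
ways(7) = ways(6) + ways(5) = 13 + 8 = 21
ways(8) = ways(7) + ways(6) = 21 + 13 = 34
ways(9) = ways(8) + ways(7) = 34 + 21 = 55
ways(10) = ways(9) + ways(8) = 55 + 34 = 89
ways(11) = ways(10) + ways(9) = 89 + 55 = 144
ways(12) = ways(11) + ways(10) = 144 + 89 = 233
ways(13) = ways(12) + ways(11) = 233 + 144 = 377
ways(14) = ways(13) + ways(12) = 377 + 233 = 610
ways(15) = ways(14) + ways(13) = 610 + 377 = 987
ways(16) = ways(15) + ways(14) = 987 + 610 = 1597
ways(17) = ways(16) + ways(15) = 1597 + 987 = 2584
ways(18) = ways(17) + ways(16) = 2584 + 1597 = 4181
ways(19) = ways(18) + ways(17) = 4181 + 2584 = 6765
ways(20) = ways(19) + ways(18) = 6765 + 4181 = 10946
ways(21) = ways(20) + ways(19) = 10946 + 6765 = 17711
ways(22) = ways(21) + ways(20) = 17711 + 10946 = 28657
ways(23) = ways(22) + ways(21) = 28657 + 17711 = 46368
ways(24) = ways(23) + ways(22) = 46368 + 28657 = 75025
ways(25) = ways(24) + ways(23) = 75025 + 46368 = 121393
ways(26) = ways(25) + ways(24) = 121393 + 75025 = 196418
ways(27) = ways(26) + ways(25) = 196418 + 121393 = 317811
ways(28) = ways(27) + ways(26) = 317811 + 196418 = 514229
ways(29) = ways(28) + ways(27) = 514229 + 317811 = 832040

832040


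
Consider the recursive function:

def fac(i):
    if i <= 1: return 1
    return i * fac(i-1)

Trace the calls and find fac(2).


fac(2)
= 2 * fac(1)
= 2 * 1
= 2

2


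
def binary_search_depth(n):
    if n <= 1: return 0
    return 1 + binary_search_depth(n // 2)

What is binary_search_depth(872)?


872 / 2 = 436
436 / 2 = 218
218 / 2 = 109
109 / 2 = 54
54 / 2 = 27
27 / 2 = 13
13 / 2 = 6
6 / 2 = 3
3 / 2 = 1
Reached 1 after 9 halvings

9


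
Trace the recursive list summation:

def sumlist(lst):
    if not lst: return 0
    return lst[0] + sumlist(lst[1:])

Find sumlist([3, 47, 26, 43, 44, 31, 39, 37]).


sumlist([3, 47, 26, 43, 44, 31, 39, 37]) = 3 + sumlist([47, 26, 43, 44, 31, 39, 37])
sumlist([47, 26, 43, 44, 31, 39, 37]) = 47 + sumlist([26, 43, 44, 31, 39, 37])
sumlist([26, 43, 44, 31, 39, 37]) = 26 + sumlist([43, 44, 31, 39, 37])
sumlist([43, 44, 31, 39, 37]) = 43 + sumlist([44, 31, 39, 37])
sumlist([44, 31, 39, 37]) = 44 + sumlist([31, 39, 37])
sumlist([31, 39, 37]) = 31 + sumlist([39, 37])
sumlist([39, 37]) = 39 + sumlist([37])
sumlist([37]) = 37 + sumlist([])
sumlist([]) = 0  (base case)
Total: 3 + 47 + 26 + 43 + 44 + 31 + 39 + 37 + 0 = 270

270


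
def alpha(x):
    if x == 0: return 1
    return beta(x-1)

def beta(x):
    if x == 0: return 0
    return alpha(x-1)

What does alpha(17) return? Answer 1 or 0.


alpha(17) = beta(16)
beta(16) = alpha(15)
alpha(15) = beta(14)
beta(14) = alpha(13)
alpha(13) = beta(12)
beta(12) = alpha(11)
alpha(11) = beta(10)
beta(10) = alpha(9)
alpha(9) = beta(8)
beta(8) = alpha(7)
alpha(7) = beta(6)
beta(6) = alpha(5)
alpha(5) = beta(4)
beta(4) = alpha(3)
alpha(3) = beta(2)
beta(2) = alpha(1)
alpha(1) = beta(0)
beta(0) = 0  (base case)
Result: 0

0
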